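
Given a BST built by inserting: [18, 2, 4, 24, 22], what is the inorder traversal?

Tree insertion order: [18, 2, 4, 24, 22]
Tree (level-order array): [18, 2, 24, None, 4, 22]
Inorder traversal: [2, 4, 18, 22, 24]


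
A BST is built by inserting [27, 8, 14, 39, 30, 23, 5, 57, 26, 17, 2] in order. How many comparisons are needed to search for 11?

Search path for 11: 27 -> 8 -> 14
Found: False
Comparisons: 3


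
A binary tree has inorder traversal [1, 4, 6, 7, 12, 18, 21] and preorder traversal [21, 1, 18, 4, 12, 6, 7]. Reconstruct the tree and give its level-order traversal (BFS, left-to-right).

Inorder:  [1, 4, 6, 7, 12, 18, 21]
Preorder: [21, 1, 18, 4, 12, 6, 7]
Algorithm: preorder visits root first, so consume preorder in order;
for each root, split the current inorder slice at that value into
left-subtree inorder and right-subtree inorder, then recurse.
Recursive splits:
  root=21; inorder splits into left=[1, 4, 6, 7, 12, 18], right=[]
  root=1; inorder splits into left=[], right=[4, 6, 7, 12, 18]
  root=18; inorder splits into left=[4, 6, 7, 12], right=[]
  root=4; inorder splits into left=[], right=[6, 7, 12]
  root=12; inorder splits into left=[6, 7], right=[]
  root=6; inorder splits into left=[], right=[7]
  root=7; inorder splits into left=[], right=[]
Reconstructed level-order: [21, 1, 18, 4, 12, 6, 7]


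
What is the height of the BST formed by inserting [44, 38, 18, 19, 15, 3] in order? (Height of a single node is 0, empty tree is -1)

Insertion order: [44, 38, 18, 19, 15, 3]
Tree (level-order array): [44, 38, None, 18, None, 15, 19, 3]
Compute height bottom-up (empty subtree = -1):
  height(3) = 1 + max(-1, -1) = 0
  height(15) = 1 + max(0, -1) = 1
  height(19) = 1 + max(-1, -1) = 0
  height(18) = 1 + max(1, 0) = 2
  height(38) = 1 + max(2, -1) = 3
  height(44) = 1 + max(3, -1) = 4
Height = 4


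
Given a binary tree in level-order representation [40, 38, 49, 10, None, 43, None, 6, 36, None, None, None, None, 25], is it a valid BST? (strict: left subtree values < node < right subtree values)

Level-order array: [40, 38, 49, 10, None, 43, None, 6, 36, None, None, None, None, 25]
Validate using subtree bounds (lo, hi): at each node, require lo < value < hi,
then recurse left with hi=value and right with lo=value.
Preorder trace (stopping at first violation):
  at node 40 with bounds (-inf, +inf): OK
  at node 38 with bounds (-inf, 40): OK
  at node 10 with bounds (-inf, 38): OK
  at node 6 with bounds (-inf, 10): OK
  at node 36 with bounds (10, 38): OK
  at node 25 with bounds (10, 36): OK
  at node 49 with bounds (40, +inf): OK
  at node 43 with bounds (40, 49): OK
No violation found at any node.
Result: Valid BST


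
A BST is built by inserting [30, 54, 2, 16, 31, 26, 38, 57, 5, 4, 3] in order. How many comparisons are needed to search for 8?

Search path for 8: 30 -> 2 -> 16 -> 5
Found: False
Comparisons: 4


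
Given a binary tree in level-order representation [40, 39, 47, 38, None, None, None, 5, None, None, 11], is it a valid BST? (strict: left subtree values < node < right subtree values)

Level-order array: [40, 39, 47, 38, None, None, None, 5, None, None, 11]
Validate using subtree bounds (lo, hi): at each node, require lo < value < hi,
then recurse left with hi=value and right with lo=value.
Preorder trace (stopping at first violation):
  at node 40 with bounds (-inf, +inf): OK
  at node 39 with bounds (-inf, 40): OK
  at node 38 with bounds (-inf, 39): OK
  at node 5 with bounds (-inf, 38): OK
  at node 11 with bounds (5, 38): OK
  at node 47 with bounds (40, +inf): OK
No violation found at any node.
Result: Valid BST


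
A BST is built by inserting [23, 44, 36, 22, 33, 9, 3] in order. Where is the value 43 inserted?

Starting tree (level order): [23, 22, 44, 9, None, 36, None, 3, None, 33]
Insertion path: 23 -> 44 -> 36
Result: insert 43 as right child of 36
Final tree (level order): [23, 22, 44, 9, None, 36, None, 3, None, 33, 43]


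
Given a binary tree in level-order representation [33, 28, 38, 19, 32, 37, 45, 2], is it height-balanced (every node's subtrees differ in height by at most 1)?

Tree (level-order array): [33, 28, 38, 19, 32, 37, 45, 2]
Definition: a tree is height-balanced if, at every node, |h(left) - h(right)| <= 1 (empty subtree has height -1).
Bottom-up per-node check:
  node 2: h_left=-1, h_right=-1, diff=0 [OK], height=0
  node 19: h_left=0, h_right=-1, diff=1 [OK], height=1
  node 32: h_left=-1, h_right=-1, diff=0 [OK], height=0
  node 28: h_left=1, h_right=0, diff=1 [OK], height=2
  node 37: h_left=-1, h_right=-1, diff=0 [OK], height=0
  node 45: h_left=-1, h_right=-1, diff=0 [OK], height=0
  node 38: h_left=0, h_right=0, diff=0 [OK], height=1
  node 33: h_left=2, h_right=1, diff=1 [OK], height=3
All nodes satisfy the balance condition.
Result: Balanced


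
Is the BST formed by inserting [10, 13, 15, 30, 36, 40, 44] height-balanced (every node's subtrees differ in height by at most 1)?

Tree (level-order array): [10, None, 13, None, 15, None, 30, None, 36, None, 40, None, 44]
Definition: a tree is height-balanced if, at every node, |h(left) - h(right)| <= 1 (empty subtree has height -1).
Bottom-up per-node check:
  node 44: h_left=-1, h_right=-1, diff=0 [OK], height=0
  node 40: h_left=-1, h_right=0, diff=1 [OK], height=1
  node 36: h_left=-1, h_right=1, diff=2 [FAIL (|-1-1|=2 > 1)], height=2
  node 30: h_left=-1, h_right=2, diff=3 [FAIL (|-1-2|=3 > 1)], height=3
  node 15: h_left=-1, h_right=3, diff=4 [FAIL (|-1-3|=4 > 1)], height=4
  node 13: h_left=-1, h_right=4, diff=5 [FAIL (|-1-4|=5 > 1)], height=5
  node 10: h_left=-1, h_right=5, diff=6 [FAIL (|-1-5|=6 > 1)], height=6
Node 36 violates the condition: |-1 - 1| = 2 > 1.
Result: Not balanced


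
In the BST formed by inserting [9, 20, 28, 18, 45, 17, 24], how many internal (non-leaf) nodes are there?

Tree built from: [9, 20, 28, 18, 45, 17, 24]
Tree (level-order array): [9, None, 20, 18, 28, 17, None, 24, 45]
Rule: An internal node has at least one child.
Per-node child counts:
  node 9: 1 child(ren)
  node 20: 2 child(ren)
  node 18: 1 child(ren)
  node 17: 0 child(ren)
  node 28: 2 child(ren)
  node 24: 0 child(ren)
  node 45: 0 child(ren)
Matching nodes: [9, 20, 18, 28]
Count of internal (non-leaf) nodes: 4


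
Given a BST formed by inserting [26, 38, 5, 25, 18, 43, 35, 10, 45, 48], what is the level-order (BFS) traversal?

Tree insertion order: [26, 38, 5, 25, 18, 43, 35, 10, 45, 48]
Tree (level-order array): [26, 5, 38, None, 25, 35, 43, 18, None, None, None, None, 45, 10, None, None, 48]
BFS from the root, enqueuing left then right child of each popped node:
  queue [26] -> pop 26, enqueue [5, 38], visited so far: [26]
  queue [5, 38] -> pop 5, enqueue [25], visited so far: [26, 5]
  queue [38, 25] -> pop 38, enqueue [35, 43], visited so far: [26, 5, 38]
  queue [25, 35, 43] -> pop 25, enqueue [18], visited so far: [26, 5, 38, 25]
  queue [35, 43, 18] -> pop 35, enqueue [none], visited so far: [26, 5, 38, 25, 35]
  queue [43, 18] -> pop 43, enqueue [45], visited so far: [26, 5, 38, 25, 35, 43]
  queue [18, 45] -> pop 18, enqueue [10], visited so far: [26, 5, 38, 25, 35, 43, 18]
  queue [45, 10] -> pop 45, enqueue [48], visited so far: [26, 5, 38, 25, 35, 43, 18, 45]
  queue [10, 48] -> pop 10, enqueue [none], visited so far: [26, 5, 38, 25, 35, 43, 18, 45, 10]
  queue [48] -> pop 48, enqueue [none], visited so far: [26, 5, 38, 25, 35, 43, 18, 45, 10, 48]
Result: [26, 5, 38, 25, 35, 43, 18, 45, 10, 48]


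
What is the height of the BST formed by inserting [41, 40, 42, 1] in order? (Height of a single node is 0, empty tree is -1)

Insertion order: [41, 40, 42, 1]
Tree (level-order array): [41, 40, 42, 1]
Compute height bottom-up (empty subtree = -1):
  height(1) = 1 + max(-1, -1) = 0
  height(40) = 1 + max(0, -1) = 1
  height(42) = 1 + max(-1, -1) = 0
  height(41) = 1 + max(1, 0) = 2
Height = 2


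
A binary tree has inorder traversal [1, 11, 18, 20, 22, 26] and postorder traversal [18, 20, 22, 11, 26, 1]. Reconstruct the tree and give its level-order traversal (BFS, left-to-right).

Inorder:   [1, 11, 18, 20, 22, 26]
Postorder: [18, 20, 22, 11, 26, 1]
Algorithm: postorder visits root last, so walk postorder right-to-left;
each value is the root of the current inorder slice — split it at that
value, recurse on the right subtree first, then the left.
Recursive splits:
  root=1; inorder splits into left=[], right=[11, 18, 20, 22, 26]
  root=26; inorder splits into left=[11, 18, 20, 22], right=[]
  root=11; inorder splits into left=[], right=[18, 20, 22]
  root=22; inorder splits into left=[18, 20], right=[]
  root=20; inorder splits into left=[18], right=[]
  root=18; inorder splits into left=[], right=[]
Reconstructed level-order: [1, 26, 11, 22, 20, 18]


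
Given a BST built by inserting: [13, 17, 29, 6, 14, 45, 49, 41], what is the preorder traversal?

Tree insertion order: [13, 17, 29, 6, 14, 45, 49, 41]
Tree (level-order array): [13, 6, 17, None, None, 14, 29, None, None, None, 45, 41, 49]
Preorder traversal: [13, 6, 17, 14, 29, 45, 41, 49]


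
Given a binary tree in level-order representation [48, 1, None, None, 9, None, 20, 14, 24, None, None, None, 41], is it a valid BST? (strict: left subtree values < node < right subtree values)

Level-order array: [48, 1, None, None, 9, None, 20, 14, 24, None, None, None, 41]
Validate using subtree bounds (lo, hi): at each node, require lo < value < hi,
then recurse left with hi=value and right with lo=value.
Preorder trace (stopping at first violation):
  at node 48 with bounds (-inf, +inf): OK
  at node 1 with bounds (-inf, 48): OK
  at node 9 with bounds (1, 48): OK
  at node 20 with bounds (9, 48): OK
  at node 14 with bounds (9, 20): OK
  at node 24 with bounds (20, 48): OK
  at node 41 with bounds (24, 48): OK
No violation found at any node.
Result: Valid BST


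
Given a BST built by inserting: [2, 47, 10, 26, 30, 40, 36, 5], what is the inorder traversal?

Tree insertion order: [2, 47, 10, 26, 30, 40, 36, 5]
Tree (level-order array): [2, None, 47, 10, None, 5, 26, None, None, None, 30, None, 40, 36]
Inorder traversal: [2, 5, 10, 26, 30, 36, 40, 47]


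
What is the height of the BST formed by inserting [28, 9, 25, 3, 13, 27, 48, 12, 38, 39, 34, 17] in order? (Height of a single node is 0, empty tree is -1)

Insertion order: [28, 9, 25, 3, 13, 27, 48, 12, 38, 39, 34, 17]
Tree (level-order array): [28, 9, 48, 3, 25, 38, None, None, None, 13, 27, 34, 39, 12, 17]
Compute height bottom-up (empty subtree = -1):
  height(3) = 1 + max(-1, -1) = 0
  height(12) = 1 + max(-1, -1) = 0
  height(17) = 1 + max(-1, -1) = 0
  height(13) = 1 + max(0, 0) = 1
  height(27) = 1 + max(-1, -1) = 0
  height(25) = 1 + max(1, 0) = 2
  height(9) = 1 + max(0, 2) = 3
  height(34) = 1 + max(-1, -1) = 0
  height(39) = 1 + max(-1, -1) = 0
  height(38) = 1 + max(0, 0) = 1
  height(48) = 1 + max(1, -1) = 2
  height(28) = 1 + max(3, 2) = 4
Height = 4


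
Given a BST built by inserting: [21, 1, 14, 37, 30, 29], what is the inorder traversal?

Tree insertion order: [21, 1, 14, 37, 30, 29]
Tree (level-order array): [21, 1, 37, None, 14, 30, None, None, None, 29]
Inorder traversal: [1, 14, 21, 29, 30, 37]


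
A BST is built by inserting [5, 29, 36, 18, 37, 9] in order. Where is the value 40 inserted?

Starting tree (level order): [5, None, 29, 18, 36, 9, None, None, 37]
Insertion path: 5 -> 29 -> 36 -> 37
Result: insert 40 as right child of 37
Final tree (level order): [5, None, 29, 18, 36, 9, None, None, 37, None, None, None, 40]


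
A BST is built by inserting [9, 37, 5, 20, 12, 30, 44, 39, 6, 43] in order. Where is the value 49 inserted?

Starting tree (level order): [9, 5, 37, None, 6, 20, 44, None, None, 12, 30, 39, None, None, None, None, None, None, 43]
Insertion path: 9 -> 37 -> 44
Result: insert 49 as right child of 44
Final tree (level order): [9, 5, 37, None, 6, 20, 44, None, None, 12, 30, 39, 49, None, None, None, None, None, 43]


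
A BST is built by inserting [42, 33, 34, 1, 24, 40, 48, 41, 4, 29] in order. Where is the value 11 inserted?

Starting tree (level order): [42, 33, 48, 1, 34, None, None, None, 24, None, 40, 4, 29, None, 41]
Insertion path: 42 -> 33 -> 1 -> 24 -> 4
Result: insert 11 as right child of 4
Final tree (level order): [42, 33, 48, 1, 34, None, None, None, 24, None, 40, 4, 29, None, 41, None, 11]


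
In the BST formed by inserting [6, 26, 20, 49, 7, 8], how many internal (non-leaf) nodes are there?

Tree built from: [6, 26, 20, 49, 7, 8]
Tree (level-order array): [6, None, 26, 20, 49, 7, None, None, None, None, 8]
Rule: An internal node has at least one child.
Per-node child counts:
  node 6: 1 child(ren)
  node 26: 2 child(ren)
  node 20: 1 child(ren)
  node 7: 1 child(ren)
  node 8: 0 child(ren)
  node 49: 0 child(ren)
Matching nodes: [6, 26, 20, 7]
Count of internal (non-leaf) nodes: 4


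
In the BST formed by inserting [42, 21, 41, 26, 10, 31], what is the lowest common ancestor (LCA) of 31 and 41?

Tree insertion order: [42, 21, 41, 26, 10, 31]
Tree (level-order array): [42, 21, None, 10, 41, None, None, 26, None, None, 31]
In a BST, the LCA of p=31, q=41 is the first node v on the
root-to-leaf path with p <= v <= q (go left if both < v, right if both > v).
Walk from root:
  at 42: both 31 and 41 < 42, go left
  at 21: both 31 and 41 > 21, go right
  at 41: 31 <= 41 <= 41, this is the LCA
LCA = 41


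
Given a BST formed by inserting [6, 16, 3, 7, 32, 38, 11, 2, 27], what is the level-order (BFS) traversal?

Tree insertion order: [6, 16, 3, 7, 32, 38, 11, 2, 27]
Tree (level-order array): [6, 3, 16, 2, None, 7, 32, None, None, None, 11, 27, 38]
BFS from the root, enqueuing left then right child of each popped node:
  queue [6] -> pop 6, enqueue [3, 16], visited so far: [6]
  queue [3, 16] -> pop 3, enqueue [2], visited so far: [6, 3]
  queue [16, 2] -> pop 16, enqueue [7, 32], visited so far: [6, 3, 16]
  queue [2, 7, 32] -> pop 2, enqueue [none], visited so far: [6, 3, 16, 2]
  queue [7, 32] -> pop 7, enqueue [11], visited so far: [6, 3, 16, 2, 7]
  queue [32, 11] -> pop 32, enqueue [27, 38], visited so far: [6, 3, 16, 2, 7, 32]
  queue [11, 27, 38] -> pop 11, enqueue [none], visited so far: [6, 3, 16, 2, 7, 32, 11]
  queue [27, 38] -> pop 27, enqueue [none], visited so far: [6, 3, 16, 2, 7, 32, 11, 27]
  queue [38] -> pop 38, enqueue [none], visited so far: [6, 3, 16, 2, 7, 32, 11, 27, 38]
Result: [6, 3, 16, 2, 7, 32, 11, 27, 38]


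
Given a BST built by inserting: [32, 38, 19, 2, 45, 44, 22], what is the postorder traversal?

Tree insertion order: [32, 38, 19, 2, 45, 44, 22]
Tree (level-order array): [32, 19, 38, 2, 22, None, 45, None, None, None, None, 44]
Postorder traversal: [2, 22, 19, 44, 45, 38, 32]


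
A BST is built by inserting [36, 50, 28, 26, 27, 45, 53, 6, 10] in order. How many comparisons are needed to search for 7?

Search path for 7: 36 -> 28 -> 26 -> 6 -> 10
Found: False
Comparisons: 5


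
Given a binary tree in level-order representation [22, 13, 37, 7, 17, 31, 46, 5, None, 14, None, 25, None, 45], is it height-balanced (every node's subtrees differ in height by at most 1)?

Tree (level-order array): [22, 13, 37, 7, 17, 31, 46, 5, None, 14, None, 25, None, 45]
Definition: a tree is height-balanced if, at every node, |h(left) - h(right)| <= 1 (empty subtree has height -1).
Bottom-up per-node check:
  node 5: h_left=-1, h_right=-1, diff=0 [OK], height=0
  node 7: h_left=0, h_right=-1, diff=1 [OK], height=1
  node 14: h_left=-1, h_right=-1, diff=0 [OK], height=0
  node 17: h_left=0, h_right=-1, diff=1 [OK], height=1
  node 13: h_left=1, h_right=1, diff=0 [OK], height=2
  node 25: h_left=-1, h_right=-1, diff=0 [OK], height=0
  node 31: h_left=0, h_right=-1, diff=1 [OK], height=1
  node 45: h_left=-1, h_right=-1, diff=0 [OK], height=0
  node 46: h_left=0, h_right=-1, diff=1 [OK], height=1
  node 37: h_left=1, h_right=1, diff=0 [OK], height=2
  node 22: h_left=2, h_right=2, diff=0 [OK], height=3
All nodes satisfy the balance condition.
Result: Balanced


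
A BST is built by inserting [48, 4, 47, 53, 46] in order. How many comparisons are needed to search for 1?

Search path for 1: 48 -> 4
Found: False
Comparisons: 2


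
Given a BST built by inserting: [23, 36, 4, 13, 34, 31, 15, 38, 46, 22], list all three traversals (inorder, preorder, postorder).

Tree insertion order: [23, 36, 4, 13, 34, 31, 15, 38, 46, 22]
Tree (level-order array): [23, 4, 36, None, 13, 34, 38, None, 15, 31, None, None, 46, None, 22]
Inorder (L, root, R): [4, 13, 15, 22, 23, 31, 34, 36, 38, 46]
Preorder (root, L, R): [23, 4, 13, 15, 22, 36, 34, 31, 38, 46]
Postorder (L, R, root): [22, 15, 13, 4, 31, 34, 46, 38, 36, 23]


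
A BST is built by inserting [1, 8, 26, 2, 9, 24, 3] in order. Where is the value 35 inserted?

Starting tree (level order): [1, None, 8, 2, 26, None, 3, 9, None, None, None, None, 24]
Insertion path: 1 -> 8 -> 26
Result: insert 35 as right child of 26
Final tree (level order): [1, None, 8, 2, 26, None, 3, 9, 35, None, None, None, 24]


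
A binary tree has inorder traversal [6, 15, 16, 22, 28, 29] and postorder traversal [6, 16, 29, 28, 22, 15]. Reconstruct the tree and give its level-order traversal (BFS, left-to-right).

Inorder:   [6, 15, 16, 22, 28, 29]
Postorder: [6, 16, 29, 28, 22, 15]
Algorithm: postorder visits root last, so walk postorder right-to-left;
each value is the root of the current inorder slice — split it at that
value, recurse on the right subtree first, then the left.
Recursive splits:
  root=15; inorder splits into left=[6], right=[16, 22, 28, 29]
  root=22; inorder splits into left=[16], right=[28, 29]
  root=28; inorder splits into left=[], right=[29]
  root=29; inorder splits into left=[], right=[]
  root=16; inorder splits into left=[], right=[]
  root=6; inorder splits into left=[], right=[]
Reconstructed level-order: [15, 6, 22, 16, 28, 29]


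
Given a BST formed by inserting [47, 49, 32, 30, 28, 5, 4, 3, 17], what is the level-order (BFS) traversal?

Tree insertion order: [47, 49, 32, 30, 28, 5, 4, 3, 17]
Tree (level-order array): [47, 32, 49, 30, None, None, None, 28, None, 5, None, 4, 17, 3]
BFS from the root, enqueuing left then right child of each popped node:
  queue [47] -> pop 47, enqueue [32, 49], visited so far: [47]
  queue [32, 49] -> pop 32, enqueue [30], visited so far: [47, 32]
  queue [49, 30] -> pop 49, enqueue [none], visited so far: [47, 32, 49]
  queue [30] -> pop 30, enqueue [28], visited so far: [47, 32, 49, 30]
  queue [28] -> pop 28, enqueue [5], visited so far: [47, 32, 49, 30, 28]
  queue [5] -> pop 5, enqueue [4, 17], visited so far: [47, 32, 49, 30, 28, 5]
  queue [4, 17] -> pop 4, enqueue [3], visited so far: [47, 32, 49, 30, 28, 5, 4]
  queue [17, 3] -> pop 17, enqueue [none], visited so far: [47, 32, 49, 30, 28, 5, 4, 17]
  queue [3] -> pop 3, enqueue [none], visited so far: [47, 32, 49, 30, 28, 5, 4, 17, 3]
Result: [47, 32, 49, 30, 28, 5, 4, 17, 3]


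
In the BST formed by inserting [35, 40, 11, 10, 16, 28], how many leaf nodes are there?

Tree built from: [35, 40, 11, 10, 16, 28]
Tree (level-order array): [35, 11, 40, 10, 16, None, None, None, None, None, 28]
Rule: A leaf has 0 children.
Per-node child counts:
  node 35: 2 child(ren)
  node 11: 2 child(ren)
  node 10: 0 child(ren)
  node 16: 1 child(ren)
  node 28: 0 child(ren)
  node 40: 0 child(ren)
Matching nodes: [10, 28, 40]
Count of leaf nodes: 3


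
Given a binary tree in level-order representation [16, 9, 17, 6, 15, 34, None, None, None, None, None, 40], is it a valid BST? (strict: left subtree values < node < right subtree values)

Level-order array: [16, 9, 17, 6, 15, 34, None, None, None, None, None, 40]
Validate using subtree bounds (lo, hi): at each node, require lo < value < hi,
then recurse left with hi=value and right with lo=value.
Preorder trace (stopping at first violation):
  at node 16 with bounds (-inf, +inf): OK
  at node 9 with bounds (-inf, 16): OK
  at node 6 with bounds (-inf, 9): OK
  at node 15 with bounds (9, 16): OK
  at node 17 with bounds (16, +inf): OK
  at node 34 with bounds (16, 17): VIOLATION
Node 34 violates its bound: not (16 < 34 < 17).
Result: Not a valid BST


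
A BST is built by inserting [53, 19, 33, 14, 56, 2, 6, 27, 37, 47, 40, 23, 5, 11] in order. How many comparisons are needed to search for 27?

Search path for 27: 53 -> 19 -> 33 -> 27
Found: True
Comparisons: 4


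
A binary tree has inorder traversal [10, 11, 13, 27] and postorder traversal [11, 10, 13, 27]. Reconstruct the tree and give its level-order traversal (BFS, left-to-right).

Inorder:   [10, 11, 13, 27]
Postorder: [11, 10, 13, 27]
Algorithm: postorder visits root last, so walk postorder right-to-left;
each value is the root of the current inorder slice — split it at that
value, recurse on the right subtree first, then the left.
Recursive splits:
  root=27; inorder splits into left=[10, 11, 13], right=[]
  root=13; inorder splits into left=[10, 11], right=[]
  root=10; inorder splits into left=[], right=[11]
  root=11; inorder splits into left=[], right=[]
Reconstructed level-order: [27, 13, 10, 11]


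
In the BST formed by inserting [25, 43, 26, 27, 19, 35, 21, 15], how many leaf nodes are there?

Tree built from: [25, 43, 26, 27, 19, 35, 21, 15]
Tree (level-order array): [25, 19, 43, 15, 21, 26, None, None, None, None, None, None, 27, None, 35]
Rule: A leaf has 0 children.
Per-node child counts:
  node 25: 2 child(ren)
  node 19: 2 child(ren)
  node 15: 0 child(ren)
  node 21: 0 child(ren)
  node 43: 1 child(ren)
  node 26: 1 child(ren)
  node 27: 1 child(ren)
  node 35: 0 child(ren)
Matching nodes: [15, 21, 35]
Count of leaf nodes: 3


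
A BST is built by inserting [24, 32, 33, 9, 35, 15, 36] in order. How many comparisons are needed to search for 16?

Search path for 16: 24 -> 9 -> 15
Found: False
Comparisons: 3


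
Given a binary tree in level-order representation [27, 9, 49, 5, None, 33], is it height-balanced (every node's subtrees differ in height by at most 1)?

Tree (level-order array): [27, 9, 49, 5, None, 33]
Definition: a tree is height-balanced if, at every node, |h(left) - h(right)| <= 1 (empty subtree has height -1).
Bottom-up per-node check:
  node 5: h_left=-1, h_right=-1, diff=0 [OK], height=0
  node 9: h_left=0, h_right=-1, diff=1 [OK], height=1
  node 33: h_left=-1, h_right=-1, diff=0 [OK], height=0
  node 49: h_left=0, h_right=-1, diff=1 [OK], height=1
  node 27: h_left=1, h_right=1, diff=0 [OK], height=2
All nodes satisfy the balance condition.
Result: Balanced


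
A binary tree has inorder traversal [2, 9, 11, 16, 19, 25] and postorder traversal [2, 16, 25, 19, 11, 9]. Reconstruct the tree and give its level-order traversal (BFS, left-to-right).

Inorder:   [2, 9, 11, 16, 19, 25]
Postorder: [2, 16, 25, 19, 11, 9]
Algorithm: postorder visits root last, so walk postorder right-to-left;
each value is the root of the current inorder slice — split it at that
value, recurse on the right subtree first, then the left.
Recursive splits:
  root=9; inorder splits into left=[2], right=[11, 16, 19, 25]
  root=11; inorder splits into left=[], right=[16, 19, 25]
  root=19; inorder splits into left=[16], right=[25]
  root=25; inorder splits into left=[], right=[]
  root=16; inorder splits into left=[], right=[]
  root=2; inorder splits into left=[], right=[]
Reconstructed level-order: [9, 2, 11, 19, 16, 25]


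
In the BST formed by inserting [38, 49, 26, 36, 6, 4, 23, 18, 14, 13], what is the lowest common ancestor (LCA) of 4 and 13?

Tree insertion order: [38, 49, 26, 36, 6, 4, 23, 18, 14, 13]
Tree (level-order array): [38, 26, 49, 6, 36, None, None, 4, 23, None, None, None, None, 18, None, 14, None, 13]
In a BST, the LCA of p=4, q=13 is the first node v on the
root-to-leaf path with p <= v <= q (go left if both < v, right if both > v).
Walk from root:
  at 38: both 4 and 13 < 38, go left
  at 26: both 4 and 13 < 26, go left
  at 6: 4 <= 6 <= 13, this is the LCA
LCA = 6


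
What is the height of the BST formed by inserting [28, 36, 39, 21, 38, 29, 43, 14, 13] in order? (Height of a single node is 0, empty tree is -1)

Insertion order: [28, 36, 39, 21, 38, 29, 43, 14, 13]
Tree (level-order array): [28, 21, 36, 14, None, 29, 39, 13, None, None, None, 38, 43]
Compute height bottom-up (empty subtree = -1):
  height(13) = 1 + max(-1, -1) = 0
  height(14) = 1 + max(0, -1) = 1
  height(21) = 1 + max(1, -1) = 2
  height(29) = 1 + max(-1, -1) = 0
  height(38) = 1 + max(-1, -1) = 0
  height(43) = 1 + max(-1, -1) = 0
  height(39) = 1 + max(0, 0) = 1
  height(36) = 1 + max(0, 1) = 2
  height(28) = 1 + max(2, 2) = 3
Height = 3


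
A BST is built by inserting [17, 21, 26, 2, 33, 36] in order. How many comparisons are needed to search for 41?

Search path for 41: 17 -> 21 -> 26 -> 33 -> 36
Found: False
Comparisons: 5


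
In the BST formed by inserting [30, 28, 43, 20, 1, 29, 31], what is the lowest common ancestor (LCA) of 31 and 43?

Tree insertion order: [30, 28, 43, 20, 1, 29, 31]
Tree (level-order array): [30, 28, 43, 20, 29, 31, None, 1]
In a BST, the LCA of p=31, q=43 is the first node v on the
root-to-leaf path with p <= v <= q (go left if both < v, right if both > v).
Walk from root:
  at 30: both 31 and 43 > 30, go right
  at 43: 31 <= 43 <= 43, this is the LCA
LCA = 43


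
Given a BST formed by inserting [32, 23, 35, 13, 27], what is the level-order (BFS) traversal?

Tree insertion order: [32, 23, 35, 13, 27]
Tree (level-order array): [32, 23, 35, 13, 27]
BFS from the root, enqueuing left then right child of each popped node:
  queue [32] -> pop 32, enqueue [23, 35], visited so far: [32]
  queue [23, 35] -> pop 23, enqueue [13, 27], visited so far: [32, 23]
  queue [35, 13, 27] -> pop 35, enqueue [none], visited so far: [32, 23, 35]
  queue [13, 27] -> pop 13, enqueue [none], visited so far: [32, 23, 35, 13]
  queue [27] -> pop 27, enqueue [none], visited so far: [32, 23, 35, 13, 27]
Result: [32, 23, 35, 13, 27]


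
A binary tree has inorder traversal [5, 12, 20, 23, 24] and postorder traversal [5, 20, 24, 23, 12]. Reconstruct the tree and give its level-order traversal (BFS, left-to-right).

Inorder:   [5, 12, 20, 23, 24]
Postorder: [5, 20, 24, 23, 12]
Algorithm: postorder visits root last, so walk postorder right-to-left;
each value is the root of the current inorder slice — split it at that
value, recurse on the right subtree first, then the left.
Recursive splits:
  root=12; inorder splits into left=[5], right=[20, 23, 24]
  root=23; inorder splits into left=[20], right=[24]
  root=24; inorder splits into left=[], right=[]
  root=20; inorder splits into left=[], right=[]
  root=5; inorder splits into left=[], right=[]
Reconstructed level-order: [12, 5, 23, 20, 24]


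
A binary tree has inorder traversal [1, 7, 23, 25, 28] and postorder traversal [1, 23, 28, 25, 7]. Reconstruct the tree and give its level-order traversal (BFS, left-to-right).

Inorder:   [1, 7, 23, 25, 28]
Postorder: [1, 23, 28, 25, 7]
Algorithm: postorder visits root last, so walk postorder right-to-left;
each value is the root of the current inorder slice — split it at that
value, recurse on the right subtree first, then the left.
Recursive splits:
  root=7; inorder splits into left=[1], right=[23, 25, 28]
  root=25; inorder splits into left=[23], right=[28]
  root=28; inorder splits into left=[], right=[]
  root=23; inorder splits into left=[], right=[]
  root=1; inorder splits into left=[], right=[]
Reconstructed level-order: [7, 1, 25, 23, 28]


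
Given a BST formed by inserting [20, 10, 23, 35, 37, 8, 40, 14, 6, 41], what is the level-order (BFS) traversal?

Tree insertion order: [20, 10, 23, 35, 37, 8, 40, 14, 6, 41]
Tree (level-order array): [20, 10, 23, 8, 14, None, 35, 6, None, None, None, None, 37, None, None, None, 40, None, 41]
BFS from the root, enqueuing left then right child of each popped node:
  queue [20] -> pop 20, enqueue [10, 23], visited so far: [20]
  queue [10, 23] -> pop 10, enqueue [8, 14], visited so far: [20, 10]
  queue [23, 8, 14] -> pop 23, enqueue [35], visited so far: [20, 10, 23]
  queue [8, 14, 35] -> pop 8, enqueue [6], visited so far: [20, 10, 23, 8]
  queue [14, 35, 6] -> pop 14, enqueue [none], visited so far: [20, 10, 23, 8, 14]
  queue [35, 6] -> pop 35, enqueue [37], visited so far: [20, 10, 23, 8, 14, 35]
  queue [6, 37] -> pop 6, enqueue [none], visited so far: [20, 10, 23, 8, 14, 35, 6]
  queue [37] -> pop 37, enqueue [40], visited so far: [20, 10, 23, 8, 14, 35, 6, 37]
  queue [40] -> pop 40, enqueue [41], visited so far: [20, 10, 23, 8, 14, 35, 6, 37, 40]
  queue [41] -> pop 41, enqueue [none], visited so far: [20, 10, 23, 8, 14, 35, 6, 37, 40, 41]
Result: [20, 10, 23, 8, 14, 35, 6, 37, 40, 41]


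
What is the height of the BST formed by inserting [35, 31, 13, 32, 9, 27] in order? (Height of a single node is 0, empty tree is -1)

Insertion order: [35, 31, 13, 32, 9, 27]
Tree (level-order array): [35, 31, None, 13, 32, 9, 27]
Compute height bottom-up (empty subtree = -1):
  height(9) = 1 + max(-1, -1) = 0
  height(27) = 1 + max(-1, -1) = 0
  height(13) = 1 + max(0, 0) = 1
  height(32) = 1 + max(-1, -1) = 0
  height(31) = 1 + max(1, 0) = 2
  height(35) = 1 + max(2, -1) = 3
Height = 3


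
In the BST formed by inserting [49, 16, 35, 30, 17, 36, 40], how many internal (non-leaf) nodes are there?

Tree built from: [49, 16, 35, 30, 17, 36, 40]
Tree (level-order array): [49, 16, None, None, 35, 30, 36, 17, None, None, 40]
Rule: An internal node has at least one child.
Per-node child counts:
  node 49: 1 child(ren)
  node 16: 1 child(ren)
  node 35: 2 child(ren)
  node 30: 1 child(ren)
  node 17: 0 child(ren)
  node 36: 1 child(ren)
  node 40: 0 child(ren)
Matching nodes: [49, 16, 35, 30, 36]
Count of internal (non-leaf) nodes: 5


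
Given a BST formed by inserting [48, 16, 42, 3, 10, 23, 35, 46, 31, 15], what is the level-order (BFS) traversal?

Tree insertion order: [48, 16, 42, 3, 10, 23, 35, 46, 31, 15]
Tree (level-order array): [48, 16, None, 3, 42, None, 10, 23, 46, None, 15, None, 35, None, None, None, None, 31]
BFS from the root, enqueuing left then right child of each popped node:
  queue [48] -> pop 48, enqueue [16], visited so far: [48]
  queue [16] -> pop 16, enqueue [3, 42], visited so far: [48, 16]
  queue [3, 42] -> pop 3, enqueue [10], visited so far: [48, 16, 3]
  queue [42, 10] -> pop 42, enqueue [23, 46], visited so far: [48, 16, 3, 42]
  queue [10, 23, 46] -> pop 10, enqueue [15], visited so far: [48, 16, 3, 42, 10]
  queue [23, 46, 15] -> pop 23, enqueue [35], visited so far: [48, 16, 3, 42, 10, 23]
  queue [46, 15, 35] -> pop 46, enqueue [none], visited so far: [48, 16, 3, 42, 10, 23, 46]
  queue [15, 35] -> pop 15, enqueue [none], visited so far: [48, 16, 3, 42, 10, 23, 46, 15]
  queue [35] -> pop 35, enqueue [31], visited so far: [48, 16, 3, 42, 10, 23, 46, 15, 35]
  queue [31] -> pop 31, enqueue [none], visited so far: [48, 16, 3, 42, 10, 23, 46, 15, 35, 31]
Result: [48, 16, 3, 42, 10, 23, 46, 15, 35, 31]


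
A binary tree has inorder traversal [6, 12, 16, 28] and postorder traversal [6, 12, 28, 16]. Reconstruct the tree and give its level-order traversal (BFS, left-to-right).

Inorder:   [6, 12, 16, 28]
Postorder: [6, 12, 28, 16]
Algorithm: postorder visits root last, so walk postorder right-to-left;
each value is the root of the current inorder slice — split it at that
value, recurse on the right subtree first, then the left.
Recursive splits:
  root=16; inorder splits into left=[6, 12], right=[28]
  root=28; inorder splits into left=[], right=[]
  root=12; inorder splits into left=[6], right=[]
  root=6; inorder splits into left=[], right=[]
Reconstructed level-order: [16, 12, 28, 6]


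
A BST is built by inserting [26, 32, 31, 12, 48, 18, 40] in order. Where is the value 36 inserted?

Starting tree (level order): [26, 12, 32, None, 18, 31, 48, None, None, None, None, 40]
Insertion path: 26 -> 32 -> 48 -> 40
Result: insert 36 as left child of 40
Final tree (level order): [26, 12, 32, None, 18, 31, 48, None, None, None, None, 40, None, 36]


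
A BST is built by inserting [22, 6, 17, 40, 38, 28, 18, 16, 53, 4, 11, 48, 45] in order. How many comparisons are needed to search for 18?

Search path for 18: 22 -> 6 -> 17 -> 18
Found: True
Comparisons: 4


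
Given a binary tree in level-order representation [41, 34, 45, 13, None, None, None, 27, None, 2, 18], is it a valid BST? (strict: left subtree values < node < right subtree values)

Level-order array: [41, 34, 45, 13, None, None, None, 27, None, 2, 18]
Validate using subtree bounds (lo, hi): at each node, require lo < value < hi,
then recurse left with hi=value and right with lo=value.
Preorder trace (stopping at first violation):
  at node 41 with bounds (-inf, +inf): OK
  at node 34 with bounds (-inf, 41): OK
  at node 13 with bounds (-inf, 34): OK
  at node 27 with bounds (-inf, 13): VIOLATION
Node 27 violates its bound: not (-inf < 27 < 13).
Result: Not a valid BST


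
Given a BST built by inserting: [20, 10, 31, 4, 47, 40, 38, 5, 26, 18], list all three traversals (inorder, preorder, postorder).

Tree insertion order: [20, 10, 31, 4, 47, 40, 38, 5, 26, 18]
Tree (level-order array): [20, 10, 31, 4, 18, 26, 47, None, 5, None, None, None, None, 40, None, None, None, 38]
Inorder (L, root, R): [4, 5, 10, 18, 20, 26, 31, 38, 40, 47]
Preorder (root, L, R): [20, 10, 4, 5, 18, 31, 26, 47, 40, 38]
Postorder (L, R, root): [5, 4, 18, 10, 26, 38, 40, 47, 31, 20]


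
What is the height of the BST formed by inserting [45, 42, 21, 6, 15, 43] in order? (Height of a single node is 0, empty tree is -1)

Insertion order: [45, 42, 21, 6, 15, 43]
Tree (level-order array): [45, 42, None, 21, 43, 6, None, None, None, None, 15]
Compute height bottom-up (empty subtree = -1):
  height(15) = 1 + max(-1, -1) = 0
  height(6) = 1 + max(-1, 0) = 1
  height(21) = 1 + max(1, -1) = 2
  height(43) = 1 + max(-1, -1) = 0
  height(42) = 1 + max(2, 0) = 3
  height(45) = 1 + max(3, -1) = 4
Height = 4


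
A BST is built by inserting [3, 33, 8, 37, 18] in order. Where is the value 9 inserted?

Starting tree (level order): [3, None, 33, 8, 37, None, 18]
Insertion path: 3 -> 33 -> 8 -> 18
Result: insert 9 as left child of 18
Final tree (level order): [3, None, 33, 8, 37, None, 18, None, None, 9]


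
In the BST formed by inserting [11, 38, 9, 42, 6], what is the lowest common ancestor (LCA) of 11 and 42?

Tree insertion order: [11, 38, 9, 42, 6]
Tree (level-order array): [11, 9, 38, 6, None, None, 42]
In a BST, the LCA of p=11, q=42 is the first node v on the
root-to-leaf path with p <= v <= q (go left if both < v, right if both > v).
Walk from root:
  at 11: 11 <= 11 <= 42, this is the LCA
LCA = 11


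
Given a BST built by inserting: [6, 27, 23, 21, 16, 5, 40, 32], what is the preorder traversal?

Tree insertion order: [6, 27, 23, 21, 16, 5, 40, 32]
Tree (level-order array): [6, 5, 27, None, None, 23, 40, 21, None, 32, None, 16]
Preorder traversal: [6, 5, 27, 23, 21, 16, 40, 32]


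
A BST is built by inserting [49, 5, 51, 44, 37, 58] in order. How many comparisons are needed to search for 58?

Search path for 58: 49 -> 51 -> 58
Found: True
Comparisons: 3


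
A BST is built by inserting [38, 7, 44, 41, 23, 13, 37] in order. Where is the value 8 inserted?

Starting tree (level order): [38, 7, 44, None, 23, 41, None, 13, 37]
Insertion path: 38 -> 7 -> 23 -> 13
Result: insert 8 as left child of 13
Final tree (level order): [38, 7, 44, None, 23, 41, None, 13, 37, None, None, 8]


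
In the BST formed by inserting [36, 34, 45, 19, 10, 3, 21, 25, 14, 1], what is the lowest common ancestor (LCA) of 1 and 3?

Tree insertion order: [36, 34, 45, 19, 10, 3, 21, 25, 14, 1]
Tree (level-order array): [36, 34, 45, 19, None, None, None, 10, 21, 3, 14, None, 25, 1]
In a BST, the LCA of p=1, q=3 is the first node v on the
root-to-leaf path with p <= v <= q (go left if both < v, right if both > v).
Walk from root:
  at 36: both 1 and 3 < 36, go left
  at 34: both 1 and 3 < 34, go left
  at 19: both 1 and 3 < 19, go left
  at 10: both 1 and 3 < 10, go left
  at 3: 1 <= 3 <= 3, this is the LCA
LCA = 3


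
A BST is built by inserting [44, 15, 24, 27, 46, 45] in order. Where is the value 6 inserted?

Starting tree (level order): [44, 15, 46, None, 24, 45, None, None, 27]
Insertion path: 44 -> 15
Result: insert 6 as left child of 15
Final tree (level order): [44, 15, 46, 6, 24, 45, None, None, None, None, 27]


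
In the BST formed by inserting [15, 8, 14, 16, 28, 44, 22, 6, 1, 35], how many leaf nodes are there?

Tree built from: [15, 8, 14, 16, 28, 44, 22, 6, 1, 35]
Tree (level-order array): [15, 8, 16, 6, 14, None, 28, 1, None, None, None, 22, 44, None, None, None, None, 35]
Rule: A leaf has 0 children.
Per-node child counts:
  node 15: 2 child(ren)
  node 8: 2 child(ren)
  node 6: 1 child(ren)
  node 1: 0 child(ren)
  node 14: 0 child(ren)
  node 16: 1 child(ren)
  node 28: 2 child(ren)
  node 22: 0 child(ren)
  node 44: 1 child(ren)
  node 35: 0 child(ren)
Matching nodes: [1, 14, 22, 35]
Count of leaf nodes: 4


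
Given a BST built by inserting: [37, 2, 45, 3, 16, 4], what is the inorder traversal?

Tree insertion order: [37, 2, 45, 3, 16, 4]
Tree (level-order array): [37, 2, 45, None, 3, None, None, None, 16, 4]
Inorder traversal: [2, 3, 4, 16, 37, 45]


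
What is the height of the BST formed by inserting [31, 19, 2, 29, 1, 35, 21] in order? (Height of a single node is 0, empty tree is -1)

Insertion order: [31, 19, 2, 29, 1, 35, 21]
Tree (level-order array): [31, 19, 35, 2, 29, None, None, 1, None, 21]
Compute height bottom-up (empty subtree = -1):
  height(1) = 1 + max(-1, -1) = 0
  height(2) = 1 + max(0, -1) = 1
  height(21) = 1 + max(-1, -1) = 0
  height(29) = 1 + max(0, -1) = 1
  height(19) = 1 + max(1, 1) = 2
  height(35) = 1 + max(-1, -1) = 0
  height(31) = 1 + max(2, 0) = 3
Height = 3


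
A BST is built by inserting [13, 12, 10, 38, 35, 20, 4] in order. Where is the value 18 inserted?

Starting tree (level order): [13, 12, 38, 10, None, 35, None, 4, None, 20]
Insertion path: 13 -> 38 -> 35 -> 20
Result: insert 18 as left child of 20
Final tree (level order): [13, 12, 38, 10, None, 35, None, 4, None, 20, None, None, None, 18]


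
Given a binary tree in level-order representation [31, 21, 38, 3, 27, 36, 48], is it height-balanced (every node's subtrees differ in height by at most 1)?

Tree (level-order array): [31, 21, 38, 3, 27, 36, 48]
Definition: a tree is height-balanced if, at every node, |h(left) - h(right)| <= 1 (empty subtree has height -1).
Bottom-up per-node check:
  node 3: h_left=-1, h_right=-1, diff=0 [OK], height=0
  node 27: h_left=-1, h_right=-1, diff=0 [OK], height=0
  node 21: h_left=0, h_right=0, diff=0 [OK], height=1
  node 36: h_left=-1, h_right=-1, diff=0 [OK], height=0
  node 48: h_left=-1, h_right=-1, diff=0 [OK], height=0
  node 38: h_left=0, h_right=0, diff=0 [OK], height=1
  node 31: h_left=1, h_right=1, diff=0 [OK], height=2
All nodes satisfy the balance condition.
Result: Balanced


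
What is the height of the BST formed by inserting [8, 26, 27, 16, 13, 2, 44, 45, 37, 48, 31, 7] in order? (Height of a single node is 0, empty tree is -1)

Insertion order: [8, 26, 27, 16, 13, 2, 44, 45, 37, 48, 31, 7]
Tree (level-order array): [8, 2, 26, None, 7, 16, 27, None, None, 13, None, None, 44, None, None, 37, 45, 31, None, None, 48]
Compute height bottom-up (empty subtree = -1):
  height(7) = 1 + max(-1, -1) = 0
  height(2) = 1 + max(-1, 0) = 1
  height(13) = 1 + max(-1, -1) = 0
  height(16) = 1 + max(0, -1) = 1
  height(31) = 1 + max(-1, -1) = 0
  height(37) = 1 + max(0, -1) = 1
  height(48) = 1 + max(-1, -1) = 0
  height(45) = 1 + max(-1, 0) = 1
  height(44) = 1 + max(1, 1) = 2
  height(27) = 1 + max(-1, 2) = 3
  height(26) = 1 + max(1, 3) = 4
  height(8) = 1 + max(1, 4) = 5
Height = 5


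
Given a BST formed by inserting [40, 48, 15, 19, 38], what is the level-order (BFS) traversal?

Tree insertion order: [40, 48, 15, 19, 38]
Tree (level-order array): [40, 15, 48, None, 19, None, None, None, 38]
BFS from the root, enqueuing left then right child of each popped node:
  queue [40] -> pop 40, enqueue [15, 48], visited so far: [40]
  queue [15, 48] -> pop 15, enqueue [19], visited so far: [40, 15]
  queue [48, 19] -> pop 48, enqueue [none], visited so far: [40, 15, 48]
  queue [19] -> pop 19, enqueue [38], visited so far: [40, 15, 48, 19]
  queue [38] -> pop 38, enqueue [none], visited so far: [40, 15, 48, 19, 38]
Result: [40, 15, 48, 19, 38]
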